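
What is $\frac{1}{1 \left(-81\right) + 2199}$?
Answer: $\frac{1}{2118} \approx 0.00047214$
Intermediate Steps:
$\frac{1}{1 \left(-81\right) + 2199} = \frac{1}{-81 + 2199} = \frac{1}{2118}$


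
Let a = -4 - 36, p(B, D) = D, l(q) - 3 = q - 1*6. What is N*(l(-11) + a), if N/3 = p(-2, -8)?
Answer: 1296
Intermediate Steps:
l(q) = -3 + q (l(q) = 3 + (q - 1*6) = 3 + (q - 6) = 3 + (-6 + q) = -3 + q)
N = -24 (N = 3*(-8) = -24)
a = -40
N*(l(-11) + a) = -24*((-3 - 11) - 40) = -24*(-14 - 40) = -24*(-54) = 1296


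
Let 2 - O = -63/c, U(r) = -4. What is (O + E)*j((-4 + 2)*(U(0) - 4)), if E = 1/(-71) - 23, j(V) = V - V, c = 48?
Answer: 0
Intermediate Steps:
j(V) = 0
E = -1634/71 (E = -1/71 - 23 = -1634/71 ≈ -23.014)
O = 53/16 (O = 2 - (-63)/48 = 2 - 1*(-21/16) = 2 + 21/16 = 53/16 ≈ 3.3125)
(O + E)*j((-4 + 2)*(U(0) - 4)) = (53/16 - 1634/71)*0 = -22381/1136*0 = 0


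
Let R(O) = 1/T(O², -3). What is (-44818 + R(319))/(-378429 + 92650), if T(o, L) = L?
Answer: 134455/857337 ≈ 0.15683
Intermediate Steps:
R(O) = -⅓ (R(O) = 1/(-3) = -⅓)
(-44818 + R(319))/(-378429 + 92650) = (-44818 - ⅓)/(-378429 + 92650) = -134455/3/(-285779) = -134455/3*(-1/285779) = 134455/857337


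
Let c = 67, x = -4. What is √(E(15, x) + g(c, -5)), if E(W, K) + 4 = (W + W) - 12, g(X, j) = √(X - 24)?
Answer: √(14 + √43) ≈ 4.5340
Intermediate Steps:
g(X, j) = √(-24 + X)
E(W, K) = -16 + 2*W (E(W, K) = -4 + ((W + W) - 12) = -4 + (2*W - 12) = -4 + (-12 + 2*W) = -16 + 2*W)
√(E(15, x) + g(c, -5)) = √((-16 + 2*15) + √(-24 + 67)) = √((-16 + 30) + √43) = √(14 + √43)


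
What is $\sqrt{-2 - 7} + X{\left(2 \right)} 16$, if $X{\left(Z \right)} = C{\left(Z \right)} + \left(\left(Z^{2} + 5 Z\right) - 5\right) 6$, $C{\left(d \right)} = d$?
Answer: $896 + 3 i \approx 896.0 + 3.0 i$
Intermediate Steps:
$X{\left(Z \right)} = -30 + 6 Z^{2} + 31 Z$ ($X{\left(Z \right)} = Z + \left(\left(Z^{2} + 5 Z\right) - 5\right) 6 = Z + \left(-5 + Z^{2} + 5 Z\right) 6 = Z + \left(-30 + 6 Z^{2} + 30 Z\right) = -30 + 6 Z^{2} + 31 Z$)
$\sqrt{-2 - 7} + X{\left(2 \right)} 16 = \sqrt{-2 - 7} + \left(-30 + 6 \cdot 2^{2} + 31 \cdot 2\right) 16 = \sqrt{-9} + \left(-30 + 6 \cdot 4 + 62\right) 16 = 3 i + \left(-30 + 24 + 62\right) 16 = 3 i + 56 \cdot 16 = 3 i + 896 = 896 + 3 i$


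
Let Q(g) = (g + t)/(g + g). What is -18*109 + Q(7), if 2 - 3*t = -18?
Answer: -82363/42 ≈ -1961.0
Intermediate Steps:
t = 20/3 (t = ⅔ - ⅓*(-18) = ⅔ + 6 = 20/3 ≈ 6.6667)
Q(g) = (20/3 + g)/(2*g) (Q(g) = (g + 20/3)/(g + g) = (20/3 + g)/((2*g)) = (20/3 + g)*(1/(2*g)) = (20/3 + g)/(2*g))
-18*109 + Q(7) = -18*109 + (⅙)*(20 + 3*7)/7 = -1962 + (⅙)*(⅐)*(20 + 21) = -1962 + (⅙)*(⅐)*41 = -1962 + 41/42 = -82363/42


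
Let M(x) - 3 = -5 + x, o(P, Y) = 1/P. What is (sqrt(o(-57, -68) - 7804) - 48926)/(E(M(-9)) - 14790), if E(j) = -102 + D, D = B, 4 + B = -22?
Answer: 24463/7459 - I*sqrt(25355253)/850326 ≈ 3.2797 - 0.0059217*I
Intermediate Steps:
B = -26 (B = -4 - 22 = -26)
D = -26
M(x) = -2 + x (M(x) = 3 + (-5 + x) = -2 + x)
E(j) = -128 (E(j) = -102 - 26 = -128)
(sqrt(o(-57, -68) - 7804) - 48926)/(E(M(-9)) - 14790) = (sqrt(1/(-57) - 7804) - 48926)/(-128 - 14790) = (sqrt(-1/57 - 7804) - 48926)/(-14918) = (sqrt(-444829/57) - 48926)*(-1/14918) = (I*sqrt(25355253)/57 - 48926)*(-1/14918) = (-48926 + I*sqrt(25355253)/57)*(-1/14918) = 24463/7459 - I*sqrt(25355253)/850326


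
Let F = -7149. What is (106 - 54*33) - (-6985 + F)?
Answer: 12458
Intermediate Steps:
(106 - 54*33) - (-6985 + F) = (106 - 54*33) - (-6985 - 7149) = (106 - 1782) - 1*(-14134) = -1676 + 14134 = 12458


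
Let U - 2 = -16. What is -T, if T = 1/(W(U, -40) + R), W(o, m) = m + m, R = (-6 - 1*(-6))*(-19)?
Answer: 1/80 ≈ 0.012500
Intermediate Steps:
U = -14 (U = 2 - 16 = -14)
R = 0 (R = (-6 + 6)*(-19) = 0*(-19) = 0)
W(o, m) = 2*m
T = -1/80 (T = 1/(2*(-40) + 0) = 1/(-80 + 0) = 1/(-80) = -1/80 ≈ -0.012500)
-T = -1*(-1/80) = 1/80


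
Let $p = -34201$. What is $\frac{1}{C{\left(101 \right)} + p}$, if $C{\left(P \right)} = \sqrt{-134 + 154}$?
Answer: $- \frac{34201}{1169708381} - \frac{2 \sqrt{5}}{1169708381} \approx -2.9243 \cdot 10^{-5}$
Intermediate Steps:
$C{\left(P \right)} = 2 \sqrt{5}$ ($C{\left(P \right)} = \sqrt{20} = 2 \sqrt{5}$)
$\frac{1}{C{\left(101 \right)} + p} = \frac{1}{2 \sqrt{5} - 34201} = \frac{1}{-34201 + 2 \sqrt{5}}$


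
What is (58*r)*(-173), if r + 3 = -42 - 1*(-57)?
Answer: -120408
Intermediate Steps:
r = 12 (r = -3 + (-42 - 1*(-57)) = -3 + (-42 + 57) = -3 + 15 = 12)
(58*r)*(-173) = (58*12)*(-173) = 696*(-173) = -120408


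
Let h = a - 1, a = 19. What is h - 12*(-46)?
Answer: 570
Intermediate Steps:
h = 18 (h = 19 - 1 = 18)
h - 12*(-46) = 18 - 12*(-46) = 18 + 552 = 570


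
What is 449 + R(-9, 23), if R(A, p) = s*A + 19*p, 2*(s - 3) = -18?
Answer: 940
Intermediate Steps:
s = -6 (s = 3 + (½)*(-18) = 3 - 9 = -6)
R(A, p) = -6*A + 19*p
449 + R(-9, 23) = 449 + (-6*(-9) + 19*23) = 449 + (54 + 437) = 449 + 491 = 940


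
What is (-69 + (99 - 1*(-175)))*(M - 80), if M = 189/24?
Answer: -118285/8 ≈ -14786.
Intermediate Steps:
M = 63/8 (M = 189*(1/24) = 63/8 ≈ 7.8750)
(-69 + (99 - 1*(-175)))*(M - 80) = (-69 + (99 - 1*(-175)))*(63/8 - 80) = (-69 + (99 + 175))*(-577/8) = (-69 + 274)*(-577/8) = 205*(-577/8) = -118285/8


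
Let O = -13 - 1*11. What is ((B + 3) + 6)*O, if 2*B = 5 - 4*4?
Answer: -84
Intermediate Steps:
O = -24 (O = -13 - 11 = -24)
B = -11/2 (B = (5 - 4*4)/2 = (5 - 16)/2 = (½)*(-11) = -11/2 ≈ -5.5000)
((B + 3) + 6)*O = ((-11/2 + 3) + 6)*(-24) = (-5/2 + 6)*(-24) = (7/2)*(-24) = -84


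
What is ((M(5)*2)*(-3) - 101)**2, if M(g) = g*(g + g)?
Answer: 160801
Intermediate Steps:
M(g) = 2*g**2 (M(g) = g*(2*g) = 2*g**2)
((M(5)*2)*(-3) - 101)**2 = (((2*5**2)*2)*(-3) - 101)**2 = (((2*25)*2)*(-3) - 101)**2 = ((50*2)*(-3) - 101)**2 = (100*(-3) - 101)**2 = (-300 - 101)**2 = (-401)**2 = 160801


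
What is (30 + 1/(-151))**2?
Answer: 20511841/22801 ≈ 899.60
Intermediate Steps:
(30 + 1/(-151))**2 = (30 - 1/151)**2 = (4529/151)**2 = 20511841/22801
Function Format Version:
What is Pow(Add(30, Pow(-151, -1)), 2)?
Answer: Rational(20511841, 22801) ≈ 899.60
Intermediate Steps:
Pow(Add(30, Pow(-151, -1)), 2) = Pow(Add(30, Rational(-1, 151)), 2) = Pow(Rational(4529, 151), 2) = Rational(20511841, 22801)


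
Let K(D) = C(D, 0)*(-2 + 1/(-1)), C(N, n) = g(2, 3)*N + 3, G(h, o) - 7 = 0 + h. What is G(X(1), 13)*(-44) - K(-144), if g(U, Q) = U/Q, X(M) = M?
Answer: -631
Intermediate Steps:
G(h, o) = 7 + h (G(h, o) = 7 + (0 + h) = 7 + h)
C(N, n) = 3 + 2*N/3 (C(N, n) = (2/3)*N + 3 = (2*(⅓))*N + 3 = 2*N/3 + 3 = 3 + 2*N/3)
K(D) = -9 - 2*D (K(D) = (3 + 2*D/3)*(-2 + 1/(-1)) = (3 + 2*D/3)*(-2 - 1) = (3 + 2*D/3)*(-3) = -9 - 2*D)
G(X(1), 13)*(-44) - K(-144) = (7 + 1)*(-44) - (-9 - 2*(-144)) = 8*(-44) - (-9 + 288) = -352 - 1*279 = -352 - 279 = -631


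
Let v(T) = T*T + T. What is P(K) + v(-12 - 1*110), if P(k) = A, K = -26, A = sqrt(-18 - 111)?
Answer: 14762 + I*sqrt(129) ≈ 14762.0 + 11.358*I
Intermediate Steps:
v(T) = T + T**2 (v(T) = T**2 + T = T + T**2)
A = I*sqrt(129) (A = sqrt(-129) = I*sqrt(129) ≈ 11.358*I)
P(k) = I*sqrt(129)
P(K) + v(-12 - 1*110) = I*sqrt(129) + (-12 - 1*110)*(1 + (-12 - 1*110)) = I*sqrt(129) + (-12 - 110)*(1 + (-12 - 110)) = I*sqrt(129) - 122*(1 - 122) = I*sqrt(129) - 122*(-121) = I*sqrt(129) + 14762 = 14762 + I*sqrt(129)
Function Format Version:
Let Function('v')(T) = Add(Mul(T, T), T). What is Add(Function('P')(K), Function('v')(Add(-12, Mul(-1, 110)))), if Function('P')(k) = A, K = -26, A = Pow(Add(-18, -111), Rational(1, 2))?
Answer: Add(14762, Mul(I, Pow(129, Rational(1, 2)))) ≈ Add(14762., Mul(11.358, I))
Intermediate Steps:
Function('v')(T) = Add(T, Pow(T, 2)) (Function('v')(T) = Add(Pow(T, 2), T) = Add(T, Pow(T, 2)))
A = Mul(I, Pow(129, Rational(1, 2))) (A = Pow(-129, Rational(1, 2)) = Mul(I, Pow(129, Rational(1, 2))) ≈ Mul(11.358, I))
Function('P')(k) = Mul(I, Pow(129, Rational(1, 2)))
Add(Function('P')(K), Function('v')(Add(-12, Mul(-1, 110)))) = Add(Mul(I, Pow(129, Rational(1, 2))), Mul(Add(-12, Mul(-1, 110)), Add(1, Add(-12, Mul(-1, 110))))) = Add(Mul(I, Pow(129, Rational(1, 2))), Mul(Add(-12, -110), Add(1, Add(-12, -110)))) = Add(Mul(I, Pow(129, Rational(1, 2))), Mul(-122, Add(1, -122))) = Add(Mul(I, Pow(129, Rational(1, 2))), Mul(-122, -121)) = Add(Mul(I, Pow(129, Rational(1, 2))), 14762) = Add(14762, Mul(I, Pow(129, Rational(1, 2))))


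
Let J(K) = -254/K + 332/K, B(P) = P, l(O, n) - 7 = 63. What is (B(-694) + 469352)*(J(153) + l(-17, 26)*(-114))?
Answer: -190722247732/51 ≈ -3.7397e+9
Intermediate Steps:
l(O, n) = 70 (l(O, n) = 7 + 63 = 70)
J(K) = 78/K
(B(-694) + 469352)*(J(153) + l(-17, 26)*(-114)) = (-694 + 469352)*(78/153 + 70*(-114)) = 468658*(78*(1/153) - 7980) = 468658*(26/51 - 7980) = 468658*(-406954/51) = -190722247732/51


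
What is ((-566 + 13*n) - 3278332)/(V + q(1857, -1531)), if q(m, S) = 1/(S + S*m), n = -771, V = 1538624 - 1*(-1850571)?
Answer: -9355658098758/9640897318609 ≈ -0.97041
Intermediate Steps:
V = 3389195 (V = 1538624 + 1850571 = 3389195)
((-566 + 13*n) - 3278332)/(V + q(1857, -1531)) = ((-566 + 13*(-771)) - 3278332)/(3389195 + 1/((-1531)*(1 + 1857))) = ((-566 - 10023) - 3278332)/(3389195 - 1/1531/1858) = (-10589 - 3278332)/(3389195 - 1/1531*1/1858) = -3288921/(3389195 - 1/2844598) = -3288921/9640897318609/2844598 = -3288921*2844598/9640897318609 = -9355658098758/9640897318609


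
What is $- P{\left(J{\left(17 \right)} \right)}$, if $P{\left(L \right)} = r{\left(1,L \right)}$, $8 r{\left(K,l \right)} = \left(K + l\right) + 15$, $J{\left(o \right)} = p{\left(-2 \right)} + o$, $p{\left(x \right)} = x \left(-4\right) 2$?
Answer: $- \frac{49}{8} \approx -6.125$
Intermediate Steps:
$p{\left(x \right)} = - 8 x$ ($p{\left(x \right)} = - 4 x 2 = - 8 x$)
$J{\left(o \right)} = 16 + o$ ($J{\left(o \right)} = \left(-8\right) \left(-2\right) + o = 16 + o$)
$r{\left(K,l \right)} = \frac{15}{8} + \frac{K}{8} + \frac{l}{8}$ ($r{\left(K,l \right)} = \frac{\left(K + l\right) + 15}{8} = \frac{15 + K + l}{8} = \frac{15}{8} + \frac{K}{8} + \frac{l}{8}$)
$P{\left(L \right)} = 2 + \frac{L}{8}$ ($P{\left(L \right)} = \frac{15}{8} + \frac{1}{8} \cdot 1 + \frac{L}{8} = \frac{15}{8} + \frac{1}{8} + \frac{L}{8} = 2 + \frac{L}{8}$)
$- P{\left(J{\left(17 \right)} \right)} = - (2 + \frac{16 + 17}{8}) = - (2 + \frac{1}{8} \cdot 33) = - (2 + \frac{33}{8}) = \left(-1\right) \frac{49}{8} = - \frac{49}{8}$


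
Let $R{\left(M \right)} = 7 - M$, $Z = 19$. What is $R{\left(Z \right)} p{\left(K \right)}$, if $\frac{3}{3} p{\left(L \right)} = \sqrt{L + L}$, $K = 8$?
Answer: $-48$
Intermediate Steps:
$p{\left(L \right)} = \sqrt{2} \sqrt{L}$ ($p{\left(L \right)} = \sqrt{L + L} = \sqrt{2 L} = \sqrt{2} \sqrt{L}$)
$R{\left(Z \right)} p{\left(K \right)} = \left(7 - 19\right) \sqrt{2} \sqrt{8} = \left(7 - 19\right) \sqrt{2} \cdot 2 \sqrt{2} = \left(-12\right) 4 = -48$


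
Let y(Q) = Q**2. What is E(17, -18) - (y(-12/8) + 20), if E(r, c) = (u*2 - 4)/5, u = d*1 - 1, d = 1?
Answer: -461/20 ≈ -23.050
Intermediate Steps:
u = 0 (u = 1*1 - 1 = 1 - 1 = 0)
E(r, c) = -4/5 (E(r, c) = (0*2 - 4)/5 = (0 - 4)*(1/5) = -4*1/5 = -4/5)
E(17, -18) - (y(-12/8) + 20) = -4/5 - ((-12/8)**2 + 20) = -4/5 - ((-12*1/8)**2 + 20) = -4/5 - ((-3/2)**2 + 20) = -4/5 - (9/4 + 20) = -4/5 - 1*89/4 = -4/5 - 89/4 = -461/20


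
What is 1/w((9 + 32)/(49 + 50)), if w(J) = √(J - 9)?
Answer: -3*I*√374/170 ≈ -0.34128*I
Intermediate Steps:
w(J) = √(-9 + J)
1/w((9 + 32)/(49 + 50)) = 1/(√(-9 + (9 + 32)/(49 + 50))) = 1/(√(-9 + 41/99)) = 1/(√(-850/99)) = 1/(5*I*√374/33) = -3*I*√374/170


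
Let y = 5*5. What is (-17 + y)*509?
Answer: 4072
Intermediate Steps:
y = 25
(-17 + y)*509 = (-17 + 25)*509 = 8*509 = 4072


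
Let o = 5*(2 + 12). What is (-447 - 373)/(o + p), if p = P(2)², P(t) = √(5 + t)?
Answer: -820/77 ≈ -10.649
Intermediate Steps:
p = 7 (p = (√(5 + 2))² = (√7)² = 7)
o = 70 (o = 5*14 = 70)
(-447 - 373)/(o + p) = (-447 - 373)/(70 + 7) = -820/77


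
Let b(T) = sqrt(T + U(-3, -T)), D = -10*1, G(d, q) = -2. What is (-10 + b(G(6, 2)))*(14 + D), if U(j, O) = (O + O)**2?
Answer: -40 + 4*sqrt(14) ≈ -25.033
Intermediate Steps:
U(j, O) = 4*O**2 (U(j, O) = (2*O)**2 = 4*O**2)
D = -10
b(T) = sqrt(T + 4*T**2) (b(T) = sqrt(T + 4*(-T)**2) = sqrt(T + 4*T**2))
(-10 + b(G(6, 2)))*(14 + D) = (-10 + sqrt(-2*(1 + 4*(-2))))*(14 - 10) = (-10 + sqrt(-2*(1 - 8)))*4 = (-10 + sqrt(-2*(-7)))*4 = (-10 + sqrt(14))*4 = -40 + 4*sqrt(14)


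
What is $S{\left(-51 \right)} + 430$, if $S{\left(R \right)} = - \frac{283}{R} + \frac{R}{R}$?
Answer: $\frac{22264}{51} \approx 436.55$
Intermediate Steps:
$S{\left(R \right)} = 1 - \frac{283}{R}$ ($S{\left(R \right)} = - \frac{283}{R} + 1 = 1 - \frac{283}{R}$)
$S{\left(-51 \right)} + 430 = \frac{-283 - 51}{-51} + 430 = \left(- \frac{1}{51}\right) \left(-334\right) + 430 = \frac{334}{51} + 430 = \frac{22264}{51}$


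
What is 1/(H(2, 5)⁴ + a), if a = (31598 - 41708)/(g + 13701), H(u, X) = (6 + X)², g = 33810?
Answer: 15837/3394801595027 ≈ 4.6651e-9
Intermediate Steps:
a = -3370/15837 (a = (31598 - 41708)/(33810 + 13701) = -10110/47511 = -10110*1/47511 = -3370/15837 ≈ -0.21279)
1/(H(2, 5)⁴ + a) = 1/(((6 + 5)²)⁴ - 3370/15837) = 1/((11²)⁴ - 3370/15837) = 1/(121⁴ - 3370/15837) = 1/(214358881 - 3370/15837) = 1/(3394801595027/15837) = 15837/3394801595027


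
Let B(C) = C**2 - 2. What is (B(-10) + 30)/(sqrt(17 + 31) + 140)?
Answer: 560/611 - 16*sqrt(3)/611 ≈ 0.87117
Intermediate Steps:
B(C) = -2 + C**2
(B(-10) + 30)/(sqrt(17 + 31) + 140) = ((-2 + (-10)**2) + 30)/(sqrt(17 + 31) + 140) = ((-2 + 100) + 30)/(sqrt(48) + 140) = (98 + 30)/(4*sqrt(3) + 140) = 128/(140 + 4*sqrt(3))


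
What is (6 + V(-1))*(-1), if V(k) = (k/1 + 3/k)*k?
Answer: -10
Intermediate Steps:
V(k) = k*(k + 3/k) (V(k) = (k*1 + 3/k)*k = (k + 3/k)*k = k*(k + 3/k))
(6 + V(-1))*(-1) = (6 + (3 + (-1)²))*(-1) = (6 + (3 + 1))*(-1) = (6 + 4)*(-1) = 10*(-1) = -10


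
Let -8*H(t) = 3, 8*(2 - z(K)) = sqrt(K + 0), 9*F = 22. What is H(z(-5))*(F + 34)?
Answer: -41/3 ≈ -13.667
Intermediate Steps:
F = 22/9 (F = (1/9)*22 = 22/9 ≈ 2.4444)
z(K) = 2 - sqrt(K)/8 (z(K) = 2 - sqrt(K + 0)/8 = 2 - sqrt(K)/8)
H(t) = -3/8 (H(t) = -1/8*3 = -3/8)
H(z(-5))*(F + 34) = -3*(22/9 + 34)/8 = -3/8*328/9 = -41/3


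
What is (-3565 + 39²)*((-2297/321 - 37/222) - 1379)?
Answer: 303199806/107 ≈ 2.8336e+6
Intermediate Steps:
(-3565 + 39²)*((-2297/321 - 37/222) - 1379) = (-3565 + 1521)*((-2297*1/321 - 37*1/222) - 1379) = -2044*((-2297/321 - ⅙) - 1379) = -2044*(-1567/214 - 1379) = -2044*(-296673/214) = 303199806/107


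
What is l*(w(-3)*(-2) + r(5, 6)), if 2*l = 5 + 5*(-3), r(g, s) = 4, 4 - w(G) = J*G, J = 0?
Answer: 20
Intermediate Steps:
w(G) = 4 (w(G) = 4 - 0*G = 4 - 1*0 = 4 + 0 = 4)
l = -5 (l = (5 + 5*(-3))/2 = (5 - 15)/2 = (½)*(-10) = -5)
l*(w(-3)*(-2) + r(5, 6)) = -5*(4*(-2) + 4) = -5*(-8 + 4) = -5*(-4) = 20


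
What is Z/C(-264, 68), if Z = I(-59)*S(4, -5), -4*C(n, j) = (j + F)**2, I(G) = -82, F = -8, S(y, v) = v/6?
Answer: -41/540 ≈ -0.075926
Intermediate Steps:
S(y, v) = v/6 (S(y, v) = v*(1/6) = v/6)
C(n, j) = -(-8 + j)**2/4 (C(n, j) = -(j - 8)**2/4 = -(-8 + j)**2/4)
Z = 205/3 (Z = -41*(-5)/3 = -82*(-5/6) = 205/3 ≈ 68.333)
Z/C(-264, 68) = 205/(3*((-(-8 + 68)**2/4))) = 205/(3*((-1/4*60**2))) = 205/(3*((-1/4*3600))) = (205/3)/(-900) = (205/3)*(-1/900) = -41/540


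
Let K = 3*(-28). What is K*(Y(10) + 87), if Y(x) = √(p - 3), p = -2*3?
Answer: -7308 - 252*I ≈ -7308.0 - 252.0*I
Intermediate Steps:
p = -6
K = -84
Y(x) = 3*I (Y(x) = √(-6 - 3) = √(-9) = 3*I)
K*(Y(10) + 87) = -84*(3*I + 87) = -84*(87 + 3*I) = -7308 - 252*I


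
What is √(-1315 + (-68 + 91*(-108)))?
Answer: I*√11211 ≈ 105.88*I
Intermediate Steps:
√(-1315 + (-68 + 91*(-108))) = √(-1315 + (-68 - 9828)) = √(-1315 - 9896) = √(-11211) = I*√11211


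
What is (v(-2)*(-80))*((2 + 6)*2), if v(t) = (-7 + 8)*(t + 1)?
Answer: 1280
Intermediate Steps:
v(t) = 1 + t (v(t) = 1*(1 + t) = 1 + t)
(v(-2)*(-80))*((2 + 6)*2) = ((1 - 2)*(-80))*((2 + 6)*2) = (-1*(-80))*(8*2) = 80*16 = 1280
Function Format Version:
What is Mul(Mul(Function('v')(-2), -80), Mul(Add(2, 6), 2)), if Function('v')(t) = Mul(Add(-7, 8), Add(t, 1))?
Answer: 1280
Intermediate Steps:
Function('v')(t) = Add(1, t) (Function('v')(t) = Mul(1, Add(1, t)) = Add(1, t))
Mul(Mul(Function('v')(-2), -80), Mul(Add(2, 6), 2)) = Mul(Mul(Add(1, -2), -80), Mul(Add(2, 6), 2)) = Mul(Mul(-1, -80), Mul(8, 2)) = Mul(80, 16) = 1280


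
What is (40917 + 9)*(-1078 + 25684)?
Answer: 1007025156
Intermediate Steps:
(40917 + 9)*(-1078 + 25684) = 40926*24606 = 1007025156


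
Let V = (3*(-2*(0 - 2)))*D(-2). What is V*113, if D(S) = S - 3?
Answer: -6780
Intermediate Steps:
D(S) = -3 + S
V = -60 (V = (3*(-2*(0 - 2)))*(-3 - 2) = (3*(-2*(-2)))*(-5) = (3*4)*(-5) = 12*(-5) = -60)
V*113 = -60*113 = -6780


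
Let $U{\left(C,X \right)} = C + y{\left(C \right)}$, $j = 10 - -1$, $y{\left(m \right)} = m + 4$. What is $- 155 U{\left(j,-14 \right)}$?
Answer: $-4030$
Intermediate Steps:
$y{\left(m \right)} = 4 + m$
$j = 11$ ($j = 10 + 1 = 11$)
$U{\left(C,X \right)} = 4 + 2 C$ ($U{\left(C,X \right)} = C + \left(4 + C\right) = 4 + 2 C$)
$- 155 U{\left(j,-14 \right)} = - 155 \left(4 + 2 \cdot 11\right) = - 155 \left(4 + 22\right) = \left(-155\right) 26 = -4030$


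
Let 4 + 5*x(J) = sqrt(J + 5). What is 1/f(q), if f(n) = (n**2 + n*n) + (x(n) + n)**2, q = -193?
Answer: 25*I/(3*(1292*sqrt(47) + 933741*I)) ≈ 8.9239e-6 + 8.4652e-8*I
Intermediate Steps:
x(J) = -4/5 + sqrt(5 + J)/5 (x(J) = -4/5 + sqrt(J + 5)/5 = -4/5 + sqrt(5 + J)/5)
f(n) = (-4/5 + n + sqrt(5 + n)/5)**2 + 2*n**2 (f(n) = (n**2 + n*n) + ((-4/5 + sqrt(5 + n)/5) + n)**2 = (n**2 + n**2) + (-4/5 + n + sqrt(5 + n)/5)**2 = 2*n**2 + (-4/5 + n + sqrt(5 + n)/5)**2 = (-4/5 + n + sqrt(5 + n)/5)**2 + 2*n**2)
1/f(q) = 1/(2*(-193)**2 + (-4 + sqrt(5 - 193) + 5*(-193))**2/25) = 1/(2*37249 + (-4 + sqrt(-188) - 965)**2/25) = 1/(74498 + (-4 + 2*I*sqrt(47) - 965)**2/25) = 1/(74498 + (-969 + 2*I*sqrt(47))**2/25)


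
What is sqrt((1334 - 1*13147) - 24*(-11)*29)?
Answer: I*sqrt(4157) ≈ 64.475*I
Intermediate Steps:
sqrt((1334 - 1*13147) - 24*(-11)*29) = sqrt((1334 - 13147) + 264*29) = sqrt(-11813 + 7656) = sqrt(-4157) = I*sqrt(4157)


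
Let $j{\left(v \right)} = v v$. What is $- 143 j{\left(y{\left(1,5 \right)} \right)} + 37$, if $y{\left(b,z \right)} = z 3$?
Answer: $-32138$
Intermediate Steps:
$y{\left(b,z \right)} = 3 z$
$j{\left(v \right)} = v^{2}$
$- 143 j{\left(y{\left(1,5 \right)} \right)} + 37 = - 143 \left(3 \cdot 5\right)^{2} + 37 = - 143 \cdot 15^{2} + 37 = \left(-143\right) 225 + 37 = -32175 + 37 = -32138$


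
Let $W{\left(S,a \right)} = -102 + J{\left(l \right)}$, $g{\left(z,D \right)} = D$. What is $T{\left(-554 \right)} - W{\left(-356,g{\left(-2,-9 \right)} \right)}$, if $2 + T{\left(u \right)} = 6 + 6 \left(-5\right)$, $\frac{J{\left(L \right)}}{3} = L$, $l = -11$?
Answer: $109$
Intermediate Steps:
$J{\left(L \right)} = 3 L$
$W{\left(S,a \right)} = -135$ ($W{\left(S,a \right)} = -102 + 3 \left(-11\right) = -102 - 33 = -135$)
$T{\left(u \right)} = -26$ ($T{\left(u \right)} = -2 + \left(6 + 6 \left(-5\right)\right) = -2 + \left(6 - 30\right) = -2 - 24 = -26$)
$T{\left(-554 \right)} - W{\left(-356,g{\left(-2,-9 \right)} \right)} = -26 - -135 = -26 + 135 = 109$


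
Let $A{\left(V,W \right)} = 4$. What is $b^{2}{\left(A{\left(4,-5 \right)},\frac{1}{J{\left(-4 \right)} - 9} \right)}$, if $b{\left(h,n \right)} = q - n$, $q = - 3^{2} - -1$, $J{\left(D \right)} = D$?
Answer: $\frac{10609}{169} \approx 62.775$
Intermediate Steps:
$q = -8$ ($q = \left(-1\right) 9 + 1 = -9 + 1 = -8$)
$b{\left(h,n \right)} = -8 - n$
$b^{2}{\left(A{\left(4,-5 \right)},\frac{1}{J{\left(-4 \right)} - 9} \right)} = \left(-8 - \frac{1}{-4 - 9}\right)^{2} = \left(-8 - \frac{1}{-13}\right)^{2} = \left(-8 - - \frac{1}{13}\right)^{2} = \left(-8 + \frac{1}{13}\right)^{2} = \left(- \frac{103}{13}\right)^{2} = \frac{10609}{169}$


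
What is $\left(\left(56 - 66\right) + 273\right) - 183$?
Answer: $80$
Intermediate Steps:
$\left(\left(56 - 66\right) + 273\right) - 183 = \left(-10 + 273\right) - 183 = 263 - 183 = 80$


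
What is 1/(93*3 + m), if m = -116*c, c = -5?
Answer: 1/859 ≈ 0.0011641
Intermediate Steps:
m = 580 (m = -116*(-5) = 580)
1/(93*3 + m) = 1/(93*3 + 580) = 1/(279 + 580) = 1/859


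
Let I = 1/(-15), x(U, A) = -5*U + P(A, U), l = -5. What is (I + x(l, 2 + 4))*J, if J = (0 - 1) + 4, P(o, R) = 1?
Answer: 389/5 ≈ 77.800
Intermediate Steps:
x(U, A) = 1 - 5*U (x(U, A) = -5*U + 1 = 1 - 5*U)
I = -1/15 ≈ -0.066667
J = 3 (J = -1 + 4 = 3)
(I + x(l, 2 + 4))*J = (-1/15 + (1 - 5*(-5)))*3 = (-1/15 + (1 + 25))*3 = (-1/15 + 26)*3 = (389/15)*3 = 389/5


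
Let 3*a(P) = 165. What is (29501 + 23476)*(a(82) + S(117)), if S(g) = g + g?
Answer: 15310353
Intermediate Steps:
a(P) = 55 (a(P) = (1/3)*165 = 55)
S(g) = 2*g
(29501 + 23476)*(a(82) + S(117)) = (29501 + 23476)*(55 + 2*117) = 52977*(55 + 234) = 52977*289 = 15310353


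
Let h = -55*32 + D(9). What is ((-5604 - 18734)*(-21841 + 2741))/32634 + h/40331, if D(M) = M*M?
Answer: 9374022238657/658080927 ≈ 14244.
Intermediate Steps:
D(M) = M**2
h = -1679 (h = -55*32 + 9**2 = -1760 + 81 = -1679)
((-5604 - 18734)*(-21841 + 2741))/32634 + h/40331 = ((-5604 - 18734)*(-21841 + 2741))/32634 - 1679/40331 = -24338*(-19100)*(1/32634) - 1679*1/40331 = 464855800*(1/32634) - 1679/40331 = 232427900/16317 - 1679/40331 = 9374022238657/658080927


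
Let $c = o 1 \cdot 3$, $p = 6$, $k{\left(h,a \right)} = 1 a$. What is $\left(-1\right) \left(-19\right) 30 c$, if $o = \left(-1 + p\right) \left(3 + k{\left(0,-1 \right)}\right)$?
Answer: $17100$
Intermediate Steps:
$k{\left(h,a \right)} = a$
$o = 10$ ($o = \left(-1 + 6\right) \left(3 - 1\right) = 5 \cdot 2 = 10$)
$c = 30$ ($c = 10 \cdot 1 \cdot 3 = 10 \cdot 3 = 30$)
$\left(-1\right) \left(-19\right) 30 c = \left(-1\right) \left(-19\right) 30 \cdot 30 = 19 \cdot 30 \cdot 30 = 570 \cdot 30 = 17100$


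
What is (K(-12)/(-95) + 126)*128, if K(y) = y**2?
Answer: 1513728/95 ≈ 15934.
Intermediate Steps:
(K(-12)/(-95) + 126)*128 = ((-12)**2/(-95) + 126)*128 = (144*(-1/95) + 126)*128 = (-144/95 + 126)*128 = (11826/95)*128 = 1513728/95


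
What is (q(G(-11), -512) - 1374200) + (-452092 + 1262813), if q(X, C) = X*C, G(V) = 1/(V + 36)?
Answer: -14087487/25 ≈ -5.6350e+5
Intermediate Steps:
G(V) = 1/(36 + V)
q(X, C) = C*X
(q(G(-11), -512) - 1374200) + (-452092 + 1262813) = (-512/(36 - 11) - 1374200) + (-452092 + 1262813) = (-512/25 - 1374200) + 810721 = -34355512/25 + 810721 = -14087487/25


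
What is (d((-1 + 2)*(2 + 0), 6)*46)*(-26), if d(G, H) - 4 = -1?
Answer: -3588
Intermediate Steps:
d(G, H) = 3 (d(G, H) = 4 - 1 = 3)
(d((-1 + 2)*(2 + 0), 6)*46)*(-26) = (3*46)*(-26) = 138*(-26) = -3588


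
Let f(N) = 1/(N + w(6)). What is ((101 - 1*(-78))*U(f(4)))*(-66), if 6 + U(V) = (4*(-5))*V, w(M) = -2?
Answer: 189024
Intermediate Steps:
f(N) = 1/(-2 + N) (f(N) = 1/(N - 2) = 1/(-2 + N))
U(V) = -6 - 20*V (U(V) = -6 + (4*(-5))*V = -6 - 20*V)
((101 - 1*(-78))*U(f(4)))*(-66) = ((101 - 1*(-78))*(-6 - 20/(-2 + 4)))*(-66) = ((101 + 78)*(-6 - 20/2))*(-66) = (179*(-6 - 20*1/2))*(-66) = (179*(-6 - 10))*(-66) = (179*(-16))*(-66) = -2864*(-66) = 189024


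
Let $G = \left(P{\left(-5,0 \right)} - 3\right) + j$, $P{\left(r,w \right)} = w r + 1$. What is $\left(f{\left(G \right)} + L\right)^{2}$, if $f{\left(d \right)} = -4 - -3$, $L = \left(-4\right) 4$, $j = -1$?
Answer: $289$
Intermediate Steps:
$P{\left(r,w \right)} = 1 + r w$ ($P{\left(r,w \right)} = r w + 1 = 1 + r w$)
$L = -16$
$G = -3$ ($G = \left(\left(1 - 0\right) - 3\right) - 1 = \left(\left(1 + 0\right) - 3\right) - 1 = \left(1 - 3\right) - 1 = -2 - 1 = -3$)
$f{\left(d \right)} = -1$ ($f{\left(d \right)} = -4 + 3 = -1$)
$\left(f{\left(G \right)} + L\right)^{2} = \left(-1 - 16\right)^{2} = \left(-17\right)^{2} = 289$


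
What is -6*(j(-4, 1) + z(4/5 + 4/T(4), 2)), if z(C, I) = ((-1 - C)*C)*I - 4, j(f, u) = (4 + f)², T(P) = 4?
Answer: 2112/25 ≈ 84.480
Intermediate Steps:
z(C, I) = -4 + C*I*(-1 - C) (z(C, I) = (C*(-1 - C))*I - 4 = C*I*(-1 - C) - 4 = -4 + C*I*(-1 - C))
-6*(j(-4, 1) + z(4/5 + 4/T(4), 2)) = -6*((4 - 4)² + (-4 - 1*(4/5 + 4/4)*2 - 1*2*(4/5 + 4/4)²)) = -6*(0² + (-4 - 1*(4*(⅕) + 4*(¼))*2 - 1*2*(4*(⅕) + 4*(¼))²)) = -6*(0 + (-4 - 1*(⅘ + 1)*2 - 1*2*(⅘ + 1)²)) = -6*(0 + (-4 - 1*9/5*2 - 1*2*(9/5)²)) = -6*(0 + (-4 - 18/5 - 1*2*81/25)) = -6*(0 + (-4 - 18/5 - 162/25)) = -6*(0 - 352/25) = -6*(-352/25) = 2112/25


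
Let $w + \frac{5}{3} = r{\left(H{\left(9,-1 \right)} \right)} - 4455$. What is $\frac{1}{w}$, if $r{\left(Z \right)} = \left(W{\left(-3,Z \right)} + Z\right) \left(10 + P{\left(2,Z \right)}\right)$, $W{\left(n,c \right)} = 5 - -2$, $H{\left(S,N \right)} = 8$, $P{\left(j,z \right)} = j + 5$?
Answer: $- \frac{3}{12605} \approx -0.000238$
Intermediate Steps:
$P{\left(j,z \right)} = 5 + j$
$W{\left(n,c \right)} = 7$ ($W{\left(n,c \right)} = 5 + 2 = 7$)
$r{\left(Z \right)} = 119 + 17 Z$ ($r{\left(Z \right)} = \left(7 + Z\right) \left(10 + \left(5 + 2\right)\right) = \left(7 + Z\right) \left(10 + 7\right) = \left(7 + Z\right) 17 = 119 + 17 Z$)
$w = - \frac{12605}{3}$ ($w = - \frac{5}{3} + \left(\left(119 + 17 \cdot 8\right) - 4455\right) = - \frac{5}{3} + \left(\left(119 + 136\right) - 4455\right) = - \frac{5}{3} + \left(255 - 4455\right) = - \frac{5}{3} - 4200 = - \frac{12605}{3} \approx -4201.7$)
$\frac{1}{w} = \frac{1}{- \frac{12605}{3}} = - \frac{3}{12605}$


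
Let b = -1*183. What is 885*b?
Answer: -161955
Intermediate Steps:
b = -183
885*b = 885*(-183) = -161955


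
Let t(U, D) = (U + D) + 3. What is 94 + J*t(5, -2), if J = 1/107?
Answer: 10064/107 ≈ 94.056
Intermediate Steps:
J = 1/107 ≈ 0.0093458
t(U, D) = 3 + D + U (t(U, D) = (D + U) + 3 = 3 + D + U)
94 + J*t(5, -2) = 94 + (3 - 2 + 5)/107 = 94 + (1/107)*6 = 94 + 6/107 = 10064/107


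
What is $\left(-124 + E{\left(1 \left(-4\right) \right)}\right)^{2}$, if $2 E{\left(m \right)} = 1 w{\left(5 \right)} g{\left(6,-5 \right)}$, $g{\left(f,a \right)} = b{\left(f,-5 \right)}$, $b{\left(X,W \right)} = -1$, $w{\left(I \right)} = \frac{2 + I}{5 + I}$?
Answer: $\frac{6185169}{400} \approx 15463.0$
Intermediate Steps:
$w{\left(I \right)} = \frac{2 + I}{5 + I}$
$g{\left(f,a \right)} = -1$
$E{\left(m \right)} = - \frac{7}{20}$ ($E{\left(m \right)} = \frac{1 \frac{2 + 5}{5 + 5} \left(-1\right)}{2} = \frac{1 \cdot \frac{1}{10} \cdot 7 \left(-1\right)}{2} = \frac{1 \cdot \frac{7}{10} \left(-1\right)}{2} = \frac{\frac{7}{10} \left(-1\right)}{2} = \frac{1}{2} \left(- \frac{7}{10}\right) = - \frac{7}{20}$)
$\left(-124 + E{\left(1 \left(-4\right) \right)}\right)^{2} = \left(-124 - \frac{7}{20}\right)^{2} = \left(- \frac{2487}{20}\right)^{2} = \frac{6185169}{400}$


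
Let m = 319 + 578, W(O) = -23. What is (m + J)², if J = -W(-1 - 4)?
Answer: 846400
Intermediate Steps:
m = 897
J = 23 (J = -1*(-23) = 23)
(m + J)² = (897 + 23)² = 920² = 846400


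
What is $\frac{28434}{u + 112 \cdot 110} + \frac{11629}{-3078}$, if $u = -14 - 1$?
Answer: $- \frac{55574993}{37874790} \approx -1.4673$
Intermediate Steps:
$u = -15$
$\frac{28434}{u + 112 \cdot 110} + \frac{11629}{-3078} = \frac{28434}{-15 + 112 \cdot 110} + \frac{11629}{-3078} = \frac{28434}{-15 + 12320} + 11629 \left(- \frac{1}{3078}\right) = \frac{28434}{12305} - \frac{11629}{3078} = - \frac{55574993}{37874790}$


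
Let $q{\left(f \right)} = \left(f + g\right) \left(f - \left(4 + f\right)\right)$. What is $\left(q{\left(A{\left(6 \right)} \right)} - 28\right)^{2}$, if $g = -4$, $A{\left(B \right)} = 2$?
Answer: $400$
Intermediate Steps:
$q{\left(f \right)} = 16 - 4 f$ ($q{\left(f \right)} = \left(f - 4\right) \left(f - \left(4 + f\right)\right) = \left(-4 + f\right) \left(-4\right) = 16 - 4 f$)
$\left(q{\left(A{\left(6 \right)} \right)} - 28\right)^{2} = \left(\left(16 - 8\right) - 28\right)^{2} = \left(8 - 28\right)^{2} = \left(-20\right)^{2} = 400$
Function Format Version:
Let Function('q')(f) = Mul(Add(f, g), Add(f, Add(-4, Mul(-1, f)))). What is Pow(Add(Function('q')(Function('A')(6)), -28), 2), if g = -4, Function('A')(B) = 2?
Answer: 400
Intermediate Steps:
Function('q')(f) = Add(16, Mul(-4, f)) (Function('q')(f) = Mul(Add(f, -4), Add(f, Add(-4, Mul(-1, f)))) = Mul(Add(-4, f), -4) = Add(16, Mul(-4, f)))
Pow(Add(Function('q')(Function('A')(6)), -28), 2) = Pow(Add(Add(16, Mul(-4, 2)), -28), 2) = Pow(Add(Add(16, -8), -28), 2) = Pow(Add(8, -28), 2) = Pow(-20, 2) = 400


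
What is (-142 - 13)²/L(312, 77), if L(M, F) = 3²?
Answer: 24025/9 ≈ 2669.4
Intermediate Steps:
L(M, F) = 9
(-142 - 13)²/L(312, 77) = (-142 - 13)²/9 = (-155)²*(⅑) = 24025*(⅑) = 24025/9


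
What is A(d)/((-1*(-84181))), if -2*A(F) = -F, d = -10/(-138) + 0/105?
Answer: 5/11616978 ≈ 4.3040e-7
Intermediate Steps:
d = 5/69 (d = -10*(-1/138) + 0*(1/105) = 5/69 + 0 = 5/69 ≈ 0.072464)
A(F) = F/2 (A(F) = -(-1)*F/2 = F/2)
A(d)/((-1*(-84181))) = ((1/2)*(5/69))/((-1*(-84181))) = (5/138)/84181 = (5/138)*(1/84181) = 5/11616978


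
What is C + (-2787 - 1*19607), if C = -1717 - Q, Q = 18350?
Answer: -42461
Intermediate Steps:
C = -20067 (C = -1717 - 1*18350 = -1717 - 18350 = -20067)
C + (-2787 - 1*19607) = -20067 + (-2787 - 1*19607) = -20067 + (-2787 - 19607) = -20067 - 22394 = -42461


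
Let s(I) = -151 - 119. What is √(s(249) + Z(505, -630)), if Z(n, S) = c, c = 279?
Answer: 3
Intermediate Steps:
s(I) = -270
Z(n, S) = 279
√(s(249) + Z(505, -630)) = √(-270 + 279) = √9 = 3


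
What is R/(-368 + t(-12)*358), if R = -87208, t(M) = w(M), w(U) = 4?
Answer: -10901/133 ≈ -81.962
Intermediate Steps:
t(M) = 4
R/(-368 + t(-12)*358) = -87208/(-368 + 4*358) = -87208/(-368 + 1432) = -87208/1064 = -87208*1/1064 = -10901/133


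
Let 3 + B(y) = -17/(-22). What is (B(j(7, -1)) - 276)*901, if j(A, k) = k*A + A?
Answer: -5515021/22 ≈ -2.5068e+5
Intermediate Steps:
j(A, k) = A + A*k (j(A, k) = A*k + A = A + A*k)
B(y) = -49/22 (B(y) = -3 - 17/(-22) = -3 - 17*(-1/22) = -3 + 17/22 = -49/22)
(B(j(7, -1)) - 276)*901 = (-49/22 - 276)*901 = -6121/22*901 = -5515021/22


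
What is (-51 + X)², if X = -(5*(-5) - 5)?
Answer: 441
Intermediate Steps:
X = 30 (X = -(-25 - 5) = -1*(-30) = 30)
(-51 + X)² = (-51 + 30)² = (-21)² = 441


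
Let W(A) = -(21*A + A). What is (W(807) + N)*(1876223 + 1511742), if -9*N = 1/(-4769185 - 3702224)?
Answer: -4585991971666977445/76242681 ≈ -6.0150e+10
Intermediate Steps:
N = 1/76242681 (N = -1/(9*(-4769185 - 3702224)) = -⅑/(-8471409) = -⅑*(-1/8471409) = 1/76242681 ≈ 1.3116e-8)
W(A) = -22*A
(W(807) + N)*(1876223 + 1511742) = (-22*807 + 1/76242681)*(1876223 + 1511742) = (-17754 + 1/76242681)*3387965 = -1353612558473/76242681*3387965 = -4585991971666977445/76242681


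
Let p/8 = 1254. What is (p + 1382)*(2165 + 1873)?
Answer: 46089732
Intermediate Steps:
p = 10032 (p = 8*1254 = 10032)
(p + 1382)*(2165 + 1873) = (10032 + 1382)*(2165 + 1873) = 11414*4038 = 46089732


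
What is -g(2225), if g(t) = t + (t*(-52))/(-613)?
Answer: -1479625/613 ≈ -2413.7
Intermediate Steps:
g(t) = 665*t/613 (g(t) = t - 52*t*(-1/613) = t + 52*t/613 = 665*t/613)
-g(2225) = -665*2225/613 = -1*1479625/613 = -1479625/613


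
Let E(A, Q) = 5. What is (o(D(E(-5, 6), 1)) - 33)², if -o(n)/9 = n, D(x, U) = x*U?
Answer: 6084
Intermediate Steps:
D(x, U) = U*x
o(n) = -9*n
(o(D(E(-5, 6), 1)) - 33)² = (-9*5 - 33)² = (-45 - 33)² = (-78)² = 6084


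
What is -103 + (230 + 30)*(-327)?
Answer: -85123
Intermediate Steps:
-103 + (230 + 30)*(-327) = -103 + 260*(-327) = -103 - 85020 = -85123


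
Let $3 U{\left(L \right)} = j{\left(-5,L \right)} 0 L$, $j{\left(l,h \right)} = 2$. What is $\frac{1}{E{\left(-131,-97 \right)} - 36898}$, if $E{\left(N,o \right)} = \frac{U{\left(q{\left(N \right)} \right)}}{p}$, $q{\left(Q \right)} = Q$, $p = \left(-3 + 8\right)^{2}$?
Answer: $- \frac{1}{36898} \approx -2.7102 \cdot 10^{-5}$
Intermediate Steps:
$p = 25$ ($p = 5^{2} = 25$)
$U{\left(L \right)} = 0$ ($U{\left(L \right)} = \frac{2 \cdot 0 L}{3} = \frac{0 L}{3} = \frac{1}{3} \cdot 0 = 0$)
$E{\left(N,o \right)} = 0$ ($E{\left(N,o \right)} = \frac{0}{25} = 0 \cdot \frac{1}{25} = 0$)
$\frac{1}{E{\left(-131,-97 \right)} - 36898} = \frac{1}{0 - 36898} = \frac{1}{-36898} = - \frac{1}{36898}$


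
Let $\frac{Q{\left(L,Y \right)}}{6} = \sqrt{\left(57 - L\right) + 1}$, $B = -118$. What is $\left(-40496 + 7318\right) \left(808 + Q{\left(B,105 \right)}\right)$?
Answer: $-26807824 - 796272 \sqrt{11} \approx -2.9449 \cdot 10^{7}$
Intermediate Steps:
$Q{\left(L,Y \right)} = 6 \sqrt{58 - L}$ ($Q{\left(L,Y \right)} = 6 \sqrt{\left(57 - L\right) + 1} = 6 \sqrt{58 - L}$)
$\left(-40496 + 7318\right) \left(808 + Q{\left(B,105 \right)}\right) = \left(-40496 + 7318\right) \left(808 + 6 \sqrt{58 - -118}\right) = - 33178 \left(808 + 6 \sqrt{58 + 118}\right) = - 33178 \left(808 + 6 \sqrt{176}\right) = - 33178 \left(808 + 6 \cdot 4 \sqrt{11}\right) = - 33178 \left(808 + 24 \sqrt{11}\right) = -26807824 - 796272 \sqrt{11}$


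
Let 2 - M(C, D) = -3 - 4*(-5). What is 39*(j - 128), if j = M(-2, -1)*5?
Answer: -7917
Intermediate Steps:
M(C, D) = -15 (M(C, D) = 2 - (-3 - 4*(-5)) = 2 - (-3 + 20) = 2 - 1*17 = 2 - 17 = -15)
j = -75 (j = -15*5 = -75)
39*(j - 128) = 39*(-75 - 128) = 39*(-203) = -7917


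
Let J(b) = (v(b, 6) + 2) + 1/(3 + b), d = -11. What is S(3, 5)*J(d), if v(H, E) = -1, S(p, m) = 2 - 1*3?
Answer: -7/8 ≈ -0.87500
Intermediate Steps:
S(p, m) = -1 (S(p, m) = 2 - 3 = -1)
J(b) = 1 + 1/(3 + b) (J(b) = (-1 + 2) + 1/(3 + b) = 1 + 1/(3 + b))
S(3, 5)*J(d) = -(4 - 11)/(3 - 11) = -(-7)/(-8) = -(-1)*(-7)/8 = -1*7/8 = -7/8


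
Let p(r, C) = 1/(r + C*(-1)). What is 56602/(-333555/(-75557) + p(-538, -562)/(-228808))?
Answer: 3354987369811584/261668740429 ≈ 12822.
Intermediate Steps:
p(r, C) = 1/(r - C)
56602/(-333555/(-75557) + p(-538, -562)/(-228808)) = 56602/(-333555/(-75557) + 1/(-538 - 1*(-562)*(-228808))) = 56602/(-333555*(-1/75557) - 1/228808/(-538 + 562)) = 56602/(333555/75557 - 1/228808/24) = 56602/(333555/75557 + (1/24)*(-1/228808)) = 56602/(333555/75557 - 1/5491392) = 56602/(1831681183003/414913105344) = 56602*(414913105344/1831681183003) = 3354987369811584/261668740429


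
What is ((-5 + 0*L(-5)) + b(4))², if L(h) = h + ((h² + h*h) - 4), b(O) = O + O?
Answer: 9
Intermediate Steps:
b(O) = 2*O
L(h) = -4 + h + 2*h² (L(h) = h + ((h² + h²) - 4) = h + (2*h² - 4) = h + (-4 + 2*h²) = -4 + h + 2*h²)
((-5 + 0*L(-5)) + b(4))² = ((-5 + 0*(-4 - 5 + 2*(-5)²)) + 2*4)² = ((-5 + 0*(-4 - 5 + 2*25)) + 8)² = ((-5 + 0*(-4 - 5 + 50)) + 8)² = ((-5 + 0*41) + 8)² = ((-5 + 0) + 8)² = (-5 + 8)² = 3² = 9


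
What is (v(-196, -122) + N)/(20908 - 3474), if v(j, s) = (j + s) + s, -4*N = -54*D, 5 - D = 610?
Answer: -17215/34868 ≈ -0.49372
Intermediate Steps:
D = -605 (D = 5 - 1*610 = 5 - 610 = -605)
N = -16335/2 (N = -(-27)*(-605)/2 = -1/4*32670 = -16335/2 ≈ -8167.5)
v(j, s) = j + 2*s
(v(-196, -122) + N)/(20908 - 3474) = ((-196 + 2*(-122)) - 16335/2)/(20908 - 3474) = ((-196 - 244) - 16335/2)/17434 = (-440 - 16335/2)*(1/17434) = -17215/2*1/17434 = -17215/34868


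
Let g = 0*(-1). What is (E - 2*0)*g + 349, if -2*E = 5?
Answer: 349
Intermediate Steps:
E = -5/2 (E = -1/2*5 = -5/2 ≈ -2.5000)
g = 0
(E - 2*0)*g + 349 = (-5/2 - 2*0)*0 + 349 = (-5/2 + 0)*0 + 349 = -5/2*0 + 349 = 0 + 349 = 349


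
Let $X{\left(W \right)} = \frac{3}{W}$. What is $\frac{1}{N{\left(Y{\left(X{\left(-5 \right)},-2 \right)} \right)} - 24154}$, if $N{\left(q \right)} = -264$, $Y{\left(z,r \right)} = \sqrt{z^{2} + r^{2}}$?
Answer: $- \frac{1}{24418} \approx -4.0953 \cdot 10^{-5}$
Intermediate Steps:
$Y{\left(z,r \right)} = \sqrt{r^{2} + z^{2}}$
$\frac{1}{N{\left(Y{\left(X{\left(-5 \right)},-2 \right)} \right)} - 24154} = \frac{1}{-264 - 24154} = \frac{1}{-24418} = - \frac{1}{24418}$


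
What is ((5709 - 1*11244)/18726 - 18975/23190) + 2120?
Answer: 5111882835/2412533 ≈ 2118.9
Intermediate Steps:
((5709 - 1*11244)/18726 - 18975/23190) + 2120 = ((5709 - 11244)*(1/18726) - 18975*1/23190) + 2120 = (-5535*1/18726 - 1265/1546) + 2120 = (-1845/6242 - 1265/1546) + 2120 = -2687125/2412533 + 2120 = 5111882835/2412533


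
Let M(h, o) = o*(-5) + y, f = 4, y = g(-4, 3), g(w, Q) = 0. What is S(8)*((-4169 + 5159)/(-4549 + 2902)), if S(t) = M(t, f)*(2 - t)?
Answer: -4400/61 ≈ -72.131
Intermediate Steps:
y = 0
M(h, o) = -5*o (M(h, o) = o*(-5) + 0 = -5*o + 0 = -5*o)
S(t) = -40 + 20*t (S(t) = (-5*4)*(2 - t) = -20*(2 - t) = -40 + 20*t)
S(8)*((-4169 + 5159)/(-4549 + 2902)) = (-40 + 20*8)*((-4169 + 5159)/(-4549 + 2902)) = (-40 + 160)*(990/(-1647)) = 120*(990*(-1/1647)) = 120*(-110/183) = -4400/61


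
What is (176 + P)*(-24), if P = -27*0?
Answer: -4224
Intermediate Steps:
P = 0
(176 + P)*(-24) = (176 + 0)*(-24) = 176*(-24) = -4224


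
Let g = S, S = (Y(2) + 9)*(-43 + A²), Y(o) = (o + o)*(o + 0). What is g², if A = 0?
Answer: 534361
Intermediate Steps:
Y(o) = 2*o² (Y(o) = (2*o)*o = 2*o²)
S = -731 (S = (2*2² + 9)*(-43 + 0²) = (2*4 + 9)*(-43 + 0) = (8 + 9)*(-43) = 17*(-43) = -731)
g = -731
g² = (-731)² = 534361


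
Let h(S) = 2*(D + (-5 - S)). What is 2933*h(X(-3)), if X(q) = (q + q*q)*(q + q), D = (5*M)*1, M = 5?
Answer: 328496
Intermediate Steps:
D = 25 (D = (5*5)*1 = 25*1 = 25)
X(q) = 2*q*(q + q²) (X(q) = (q + q²)*(2*q) = 2*q*(q + q²))
h(S) = 40 - 2*S (h(S) = 2*(25 + (-5 - S)) = 2*(20 - S) = 40 - 2*S)
2933*h(X(-3)) = 2933*(40 - 4*(-3)²*(1 - 3)) = 2933*(40 - 4*9*(-2)) = 2933*(40 - 2*(-36)) = 2933*(40 + 72) = 2933*112 = 328496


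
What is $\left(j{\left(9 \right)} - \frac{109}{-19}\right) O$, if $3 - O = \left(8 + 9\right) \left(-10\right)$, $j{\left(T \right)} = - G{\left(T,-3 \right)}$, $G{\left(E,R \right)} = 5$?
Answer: $\frac{2422}{19} \approx 127.47$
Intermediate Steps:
$j{\left(T \right)} = -5$ ($j{\left(T \right)} = \left(-1\right) 5 = -5$)
$O = 173$ ($O = 3 - \left(8 + 9\right) \left(-10\right) = 3 - 17 \left(-10\right) = 3 - -170 = 3 + 170 = 173$)
$\left(j{\left(9 \right)} - \frac{109}{-19}\right) O = \left(-5 - \frac{109}{-19}\right) 173 = \left(-5 - - \frac{109}{19}\right) 173 = \left(-5 + \frac{109}{19}\right) 173 = \frac{14}{19} \cdot 173 = \frac{2422}{19}$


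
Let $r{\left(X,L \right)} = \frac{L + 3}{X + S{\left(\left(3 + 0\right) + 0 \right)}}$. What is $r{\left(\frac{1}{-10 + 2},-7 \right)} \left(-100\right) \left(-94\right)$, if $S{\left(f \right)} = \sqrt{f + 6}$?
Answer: $- \frac{300800}{23} \approx -13078.0$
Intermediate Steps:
$S{\left(f \right)} = \sqrt{6 + f}$
$r{\left(X,L \right)} = \frac{3 + L}{3 + X}$ ($r{\left(X,L \right)} = \frac{L + 3}{X + \sqrt{6 + \left(\left(3 + 0\right) + 0\right)}} = \frac{3 + L}{X + \sqrt{6 + \left(3 + 0\right)}} = \frac{3 + L}{X + \sqrt{6 + 3}} = \frac{3 + L}{X + \sqrt{9}} = \frac{3 + L}{X + 3} = \frac{3 + L}{3 + X}$)
$r{\left(\frac{1}{-10 + 2},-7 \right)} \left(-100\right) \left(-94\right) = \frac{3 - 7}{3 + \frac{1}{-10 + 2}} \left(-100\right) \left(-94\right) = \frac{1}{3 + \frac{1}{-8}} \left(-4\right) \left(-100\right) \left(-94\right) = \frac{1}{3 - \frac{1}{8}} \left(-4\right) \left(-100\right) \left(-94\right) = \frac{1}{\frac{23}{8}} \left(-4\right) \left(-100\right) \left(-94\right) = \frac{8}{23} \left(-4\right) \left(-100\right) \left(-94\right) = \left(- \frac{32}{23}\right) \left(-100\right) \left(-94\right) = \frac{3200}{23} \left(-94\right) = - \frac{300800}{23}$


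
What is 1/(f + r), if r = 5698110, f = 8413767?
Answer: 1/14111877 ≈ 7.0862e-8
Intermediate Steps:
1/(f + r) = 1/(8413767 + 5698110) = 1/14111877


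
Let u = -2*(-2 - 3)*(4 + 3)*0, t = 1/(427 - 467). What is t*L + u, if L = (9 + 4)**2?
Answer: -169/40 ≈ -4.2250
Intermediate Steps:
L = 169 (L = 13**2 = 169)
t = -1/40 (t = 1/(-40) = -1/40 ≈ -0.025000)
u = 0 (u = -(-10)*7*0 = -2*(-35)*0 = 70*0 = 0)
t*L + u = -1/40*169 + 0 = -169/40 + 0 = -169/40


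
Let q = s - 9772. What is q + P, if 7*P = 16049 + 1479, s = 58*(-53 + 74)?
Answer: -6050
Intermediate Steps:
s = 1218 (s = 58*21 = 1218)
q = -8554 (q = 1218 - 9772 = -8554)
P = 2504 (P = (16049 + 1479)/7 = (⅐)*17528 = 2504)
q + P = -8554 + 2504 = -6050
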